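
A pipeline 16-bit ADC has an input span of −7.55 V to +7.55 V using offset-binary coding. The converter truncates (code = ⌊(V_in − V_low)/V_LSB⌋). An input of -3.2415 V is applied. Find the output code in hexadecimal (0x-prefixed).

Full-scale span = 15.1 V; LSB = 15.1/2^16 = 230.41 µV.
(-3.2415 − (−7.55)) / 0.000230408 = 18699.461 LSBs.
⌊·⌋(18699.461) = 18699.
In hexadecimal (0x-prefixed): 0x490B.

code 0x490B (decimal 18699)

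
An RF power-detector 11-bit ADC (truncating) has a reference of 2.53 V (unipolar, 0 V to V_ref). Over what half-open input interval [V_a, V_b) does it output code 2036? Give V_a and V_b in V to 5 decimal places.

LSB = 2.53/2^11 = 1.235 mV.
V_a = V_low + 2036·LSB = 2.51518 V; V_b = V_low + 2037·LSB = 2.51641 V.

[2.51518 V, 2.51641 V)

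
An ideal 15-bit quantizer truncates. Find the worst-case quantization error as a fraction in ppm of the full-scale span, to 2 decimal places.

Truncating → worst-case error = 1 LSB = V_FS/2^15, so 1e+06/32768 = 30.5176 ppm of full scale.

30.52 ppm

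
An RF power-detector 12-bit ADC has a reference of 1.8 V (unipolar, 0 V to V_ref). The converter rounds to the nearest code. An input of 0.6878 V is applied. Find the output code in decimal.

code 1565

Full-scale span = 1.8 V; LSB = 1.8/2^12 = 439.45 µV.
(V_in − V_low)/LSB = (0.6878 − 0) / 0.000439453 = 1565.127.
So the output code is 1565.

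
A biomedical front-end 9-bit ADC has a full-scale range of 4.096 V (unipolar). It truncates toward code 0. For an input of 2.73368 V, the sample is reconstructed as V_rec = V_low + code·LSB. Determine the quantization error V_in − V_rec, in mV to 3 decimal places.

LSB = 4.096/2^9 = 8.000 mV.
(V_in − V_low)/LSB = (2.73368 − 0)/0.008 = 341.7100 → code 341 (floor).
V_rec = 0 + 341·0.008 = 2.728 V.
V_in − V_rec = 0.00568 V = 5.680 mV.

5.680 mV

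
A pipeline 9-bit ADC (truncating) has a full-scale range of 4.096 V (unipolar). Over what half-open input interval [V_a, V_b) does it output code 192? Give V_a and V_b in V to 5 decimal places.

LSB = 4.096/2^9 = 8.000 mV.
V_a = V_low + 192·LSB = 1.536 V; V_b = V_low + 193·LSB = 1.544 V.

[1.53600 V, 1.54400 V)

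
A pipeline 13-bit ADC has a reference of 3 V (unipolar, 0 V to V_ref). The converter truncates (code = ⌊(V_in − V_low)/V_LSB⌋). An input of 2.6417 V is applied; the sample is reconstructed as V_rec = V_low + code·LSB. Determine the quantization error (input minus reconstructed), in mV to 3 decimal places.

0.221 mV

Step size: 3 V ÷ 2^13 = 366.21 µV.
(2.6417 − 0)/0.000366211 = 7213.6021; ⌊·⌋ gives code 7213.
Reconstructed: 2.6414795 V.
V_in − V_rec = 0.000220508 V = 0.221 mV.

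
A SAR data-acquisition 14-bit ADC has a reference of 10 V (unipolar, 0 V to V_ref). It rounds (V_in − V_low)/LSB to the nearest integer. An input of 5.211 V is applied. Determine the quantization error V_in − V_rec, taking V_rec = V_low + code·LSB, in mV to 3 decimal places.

Step size: 10 V ÷ 2^14 = 0.610 mV.
(5.211 − 0)/0.000610352 = 8537.7024; round gives code 8538.
V_rec = 0 + 8538·0.000610352 = 5.2111816 V.
Error = 5.211 − 5.2111816 = -0.000181641 V = -0.182 mV.

-0.182 mV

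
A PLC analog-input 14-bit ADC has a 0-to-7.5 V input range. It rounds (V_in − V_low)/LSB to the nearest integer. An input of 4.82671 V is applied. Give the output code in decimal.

With 16384 levels over 7.5 V, one step is 457.76 µV.
(4.82671 − 0) / 0.000457764 = 10544.109 LSBs.
So the output code is 10544.

code 10544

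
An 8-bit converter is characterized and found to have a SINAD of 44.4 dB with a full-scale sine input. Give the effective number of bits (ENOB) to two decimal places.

7.08 bits

ENOB = (SINAD − 1.76) / 6.02 = (44.4 − 1.76)/6.02 = 7.083.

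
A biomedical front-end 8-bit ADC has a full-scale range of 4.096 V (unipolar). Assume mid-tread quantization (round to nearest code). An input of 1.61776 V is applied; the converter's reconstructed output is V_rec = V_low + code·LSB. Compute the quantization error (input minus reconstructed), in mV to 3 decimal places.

LSB = 4.096/2^8 = 16.000 mV.
Scaled input = 101.1100 LSBs, so code = 101.
Code 101 maps back to 0 + 101×0.016 V = 1.616 V.
Difference: 0.00176 V → 1.760 mV.

1.760 mV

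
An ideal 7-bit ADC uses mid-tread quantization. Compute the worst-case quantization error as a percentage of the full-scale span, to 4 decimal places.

Rounding → worst-case error = ½ LSB = V_FS/2^8, so 100/256 = 0.390625 % of full scale.

0.3906 %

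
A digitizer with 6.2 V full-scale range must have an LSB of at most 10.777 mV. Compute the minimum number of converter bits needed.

10 bits

Number of steps required ≥ 6.2 V / 10.777 mV = 575.30.
Need 2^N ≥ 575.30; 2^9 = 512, 2^10 = 1024.
Minimum N = 10.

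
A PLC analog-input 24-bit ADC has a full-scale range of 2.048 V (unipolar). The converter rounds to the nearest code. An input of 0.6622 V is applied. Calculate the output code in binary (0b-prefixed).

Full-scale span = 2.048 V; LSB = 2.048/2^24 = 0.12 µV.
Input sits at 5424742.400 steps above V_low.
round(5424742.400) = 5424742.
In binary (0b-prefixed): 0b10100101100011001100110.

code 0b10100101100011001100110 (decimal 5424742)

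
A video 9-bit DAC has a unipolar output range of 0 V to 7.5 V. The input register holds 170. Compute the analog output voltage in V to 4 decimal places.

2.4902 V

LSB = 7.5 V / 2^9 = 14.648 mV.
V_out = 0 + 170 × 0.0146484 V = 2.49023 V.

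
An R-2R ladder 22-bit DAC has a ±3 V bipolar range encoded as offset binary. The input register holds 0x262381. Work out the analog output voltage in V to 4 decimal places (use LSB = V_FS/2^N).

0.5755 V

LSB = 6 V / 2^22 = 1.43 µV.
Code 0x262381 = 2499457 decimal.
V_out = (−3) + 2499457 × 1.43051e-06 V = 0.575502 V.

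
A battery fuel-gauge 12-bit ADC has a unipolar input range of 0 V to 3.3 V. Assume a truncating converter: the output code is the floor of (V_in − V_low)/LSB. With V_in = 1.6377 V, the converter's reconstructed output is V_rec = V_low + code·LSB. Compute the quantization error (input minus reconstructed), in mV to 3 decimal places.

Step size: 3.3 V ÷ 2^12 = 0.806 mV.
(1.6377 − 0)/0.000805664 = 2032.7331; ⌊·⌋ gives code 2032.
V_rec = 0 + 2032·0.000805664 = 1.6371094 V.
V_in − V_rec = 0.000590625 V = 0.591 mV.

0.591 mV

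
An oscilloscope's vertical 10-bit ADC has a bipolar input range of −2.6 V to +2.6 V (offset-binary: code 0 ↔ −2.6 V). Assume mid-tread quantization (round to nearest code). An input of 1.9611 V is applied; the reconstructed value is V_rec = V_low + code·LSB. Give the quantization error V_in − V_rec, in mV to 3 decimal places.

0.944 mV

LSB = 5.2/2^10 = 5.078 mV.
(V_in − V_low)/LSB = (1.9611 − (−2.6))/0.00507813 = 898.1858 → code 898 (round).
Reconstructed: 1.9601563 V.
Difference: 0.00094375 V → 0.944 mV.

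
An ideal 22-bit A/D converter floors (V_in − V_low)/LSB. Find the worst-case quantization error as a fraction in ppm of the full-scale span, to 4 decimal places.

Truncating → worst-case error = 1 LSB = V_FS/2^22, so 1e+06/4194304 = 0.238419 ppm of full scale.

0.2384 ppm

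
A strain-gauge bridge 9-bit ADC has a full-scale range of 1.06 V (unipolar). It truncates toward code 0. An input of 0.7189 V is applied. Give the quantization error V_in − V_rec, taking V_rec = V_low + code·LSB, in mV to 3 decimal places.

0.502 mV

One LSB is 1.06 V / 512 = 2.070 mV.
(0.7189 − 0)/0.00207031 = 347.2423; ⌊·⌋ gives code 347.
Code 347 maps back to 0 + 347×0.00207031 V = 0.71839844 V.
Error = 0.7189 − 0.71839844 = 0.000501562 V = 0.502 mV.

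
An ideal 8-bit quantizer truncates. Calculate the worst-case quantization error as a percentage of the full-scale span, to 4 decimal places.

0.3906 %

Truncating → worst-case error = 1 LSB = V_FS/2^8, so 100/256 = 0.390625 % of full scale.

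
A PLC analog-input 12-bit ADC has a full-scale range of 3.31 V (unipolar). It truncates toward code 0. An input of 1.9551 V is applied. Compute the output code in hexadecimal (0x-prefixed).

Full-scale span = 3.31 V; LSB = 3.31/2^12 = 0.808 mV.
Input sits at 2419.362 steps above V_low.
Floor → code 2419.
In hexadecimal (0x-prefixed): 0x973.

code 0x973 (decimal 2419)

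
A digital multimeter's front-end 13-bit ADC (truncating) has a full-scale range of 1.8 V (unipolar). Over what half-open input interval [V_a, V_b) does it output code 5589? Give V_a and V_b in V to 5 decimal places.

LSB = 1.8/2^13 = 219.73 µV.
V_a = V_low + 5589·LSB = 1.22805 V; V_b = V_low + 5590·LSB = 1.22827 V.

[1.22805 V, 1.22827 V)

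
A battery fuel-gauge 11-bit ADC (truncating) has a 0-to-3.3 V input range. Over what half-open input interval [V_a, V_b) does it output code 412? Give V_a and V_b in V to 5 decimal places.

[0.66387 V, 0.66548 V)

LSB = 3.3/2^11 = 1.611 mV.
V_a = V_low + 412·LSB = 0.663867 V; V_b = V_low + 413·LSB = 0.665479 V.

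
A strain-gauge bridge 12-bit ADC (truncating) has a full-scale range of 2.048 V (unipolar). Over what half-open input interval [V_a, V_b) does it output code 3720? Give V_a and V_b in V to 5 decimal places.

LSB = 2.048/2^12 = 0.500 mV.
V_a = V_low + 3720·LSB = 1.86 V; V_b = V_low + 3721·LSB = 1.8605 V.

[1.86000 V, 1.86050 V)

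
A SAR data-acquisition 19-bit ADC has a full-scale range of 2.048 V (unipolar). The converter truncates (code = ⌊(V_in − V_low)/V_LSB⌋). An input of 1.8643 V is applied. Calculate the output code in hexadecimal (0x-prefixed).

Full-scale span = 2.048 V; LSB = 2.048/2^19 = 3.91 µV.
(V_in − V_low)/LSB = (1.8643 − 0) / 3.90625e-06 = 477260.800.
⌊·⌋(477260.800) = 477260.
In hexadecimal (0x-prefixed): 0x7484C.

code 0x7484C (decimal 477260)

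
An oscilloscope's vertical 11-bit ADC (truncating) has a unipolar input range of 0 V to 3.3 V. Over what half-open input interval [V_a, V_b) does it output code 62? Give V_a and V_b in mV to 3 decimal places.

[99.902 mV, 101.514 mV)

LSB = 3.3/2^11 = 1.611 mV.
V_a = V_low + 62·LSB = 0.0999023 V; V_b = V_low + 63·LSB = 0.101514 V.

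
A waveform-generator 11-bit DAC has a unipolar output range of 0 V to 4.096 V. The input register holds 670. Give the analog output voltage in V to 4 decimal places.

LSB = 4.096 V / 2^11 = 2.000 mV.
V_out = 0 + 670 × 0.002 V = 1.34 V.

1.3400 V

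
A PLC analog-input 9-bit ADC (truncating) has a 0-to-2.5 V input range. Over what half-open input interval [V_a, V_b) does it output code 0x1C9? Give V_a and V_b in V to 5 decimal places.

LSB = 2.5/2^9 = 4.883 mV.
Code 0x1C9 = 457 decimal.
V_a = V_low + 457·LSB = 2.23145 V; V_b = V_low + 458·LSB = 2.23633 V.

[2.23145 V, 2.23633 V)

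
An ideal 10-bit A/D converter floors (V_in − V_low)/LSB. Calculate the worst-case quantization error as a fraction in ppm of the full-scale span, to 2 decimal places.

Truncating → worst-case error = 1 LSB = V_FS/2^10, so 1e+06/1024 = 976.562 ppm of full scale.

976.56 ppm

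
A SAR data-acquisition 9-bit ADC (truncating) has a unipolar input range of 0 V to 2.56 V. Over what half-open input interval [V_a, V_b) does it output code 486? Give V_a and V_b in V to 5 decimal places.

[2.43000 V, 2.43500 V)

LSB = 2.56/2^9 = 5.000 mV.
V_a = V_low + 486·LSB = 2.43 V; V_b = V_low + 487·LSB = 2.435 V.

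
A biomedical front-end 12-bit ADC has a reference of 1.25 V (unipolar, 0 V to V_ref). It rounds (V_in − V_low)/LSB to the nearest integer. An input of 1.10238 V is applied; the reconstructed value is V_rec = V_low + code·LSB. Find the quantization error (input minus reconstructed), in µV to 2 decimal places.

Step size: 1.25 V ÷ 2^12 = 305.18 µV.
(1.10238 − 0)/0.000305176 = 3612.2788; round gives code 3612.
V_rec = 0 + 3612·0.000305176 = 1.1022949 V.
V_in − V_rec = 8.50781e-05 V = 85.08 µV.

85.08 µV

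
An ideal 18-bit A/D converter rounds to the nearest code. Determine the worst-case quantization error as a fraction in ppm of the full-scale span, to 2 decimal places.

Rounding → worst-case error = ½ LSB = V_FS/2^19, so 1e+06/524288 = 1.90735 ppm of full scale.

1.91 ppm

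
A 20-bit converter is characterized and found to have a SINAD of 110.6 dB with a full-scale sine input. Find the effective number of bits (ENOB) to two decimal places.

ENOB = (SINAD − 1.76) / 6.02 = (110.6 − 1.76)/6.02 = 18.080.

18.08 bits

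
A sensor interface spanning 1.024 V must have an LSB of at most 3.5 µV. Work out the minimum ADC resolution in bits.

Number of steps required ≥ 1.024 V / 3.5 µV = 292571.43.
Need 2^N ≥ 292571.43; 2^18 = 262144, 2^19 = 524288.
Minimum N = 19.

19 bits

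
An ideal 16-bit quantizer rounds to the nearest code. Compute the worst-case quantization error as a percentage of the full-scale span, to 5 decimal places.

Rounding → worst-case error = ½ LSB = V_FS/2^17, so 100/131072 = 0.000762939 % of full scale.

0.00076 %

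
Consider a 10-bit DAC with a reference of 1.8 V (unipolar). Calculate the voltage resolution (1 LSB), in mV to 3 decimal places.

Full-scale span = 1.8 V.
LSB = 1.8 / 2^10 = 1.8 / 1024 = 0.00175781 V = 1.758 mV.

1.758 mV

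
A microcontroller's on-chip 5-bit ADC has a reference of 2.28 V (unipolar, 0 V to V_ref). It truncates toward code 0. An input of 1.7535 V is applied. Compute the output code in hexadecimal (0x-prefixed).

code 0x18 (decimal 24)

LSB = 2.28 V / 32 = 71.250 mV.
(1.7535 − 0) / 0.07125 = 24.611 LSBs.
Floor → code 24.
In hexadecimal (0x-prefixed): 0x18.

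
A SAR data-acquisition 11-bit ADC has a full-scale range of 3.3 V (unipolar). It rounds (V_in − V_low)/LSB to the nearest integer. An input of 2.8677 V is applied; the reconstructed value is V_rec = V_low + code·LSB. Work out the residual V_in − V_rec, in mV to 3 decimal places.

-0.464 mV

One LSB is 3.3 V / 2048 = 1.611 mV.
Scaled input = 1779.7120 LSBs, so code = 1780.
Reconstructed: 2.8681641 V.
Difference: -0.000464063 V → -0.464 mV.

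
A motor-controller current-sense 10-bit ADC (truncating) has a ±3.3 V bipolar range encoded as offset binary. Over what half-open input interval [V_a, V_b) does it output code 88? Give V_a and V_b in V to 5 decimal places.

LSB = 6.6/2^10 = 6.445 mV.
V_a = V_low + 88·LSB = -2.73281 V; V_b = V_low + 89·LSB = -2.72637 V.

[-2.73281 V, -2.72637 V)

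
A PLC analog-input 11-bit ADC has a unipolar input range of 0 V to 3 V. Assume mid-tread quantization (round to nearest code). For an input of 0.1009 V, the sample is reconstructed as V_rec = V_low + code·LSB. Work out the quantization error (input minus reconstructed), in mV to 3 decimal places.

One LSB is 3 V / 2048 = 1.465 mV.
(0.1009 − 0)/0.00146484 = 68.8811; round gives code 69.
V_rec = 0 + 69·0.00146484 = 0.10107422 V.
Difference: -0.000174219 V → -0.174 mV.

-0.174 mV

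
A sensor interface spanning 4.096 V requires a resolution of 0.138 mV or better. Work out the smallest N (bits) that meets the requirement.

15 bits

Number of steps required ≥ 4.096 V / 0.138 mV = 29681.16.
Need 2^N ≥ 29681.16; 2^14 = 16384, 2^15 = 32768.
Minimum N = 15.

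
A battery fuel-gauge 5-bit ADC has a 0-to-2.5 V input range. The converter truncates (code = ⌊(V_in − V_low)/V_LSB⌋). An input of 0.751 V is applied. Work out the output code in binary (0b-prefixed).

LSB = 2.5 V / 32 = 78.125 mV.
(0.751 − 0) / 0.078125 = 9.613 LSBs.
So the output code is 9.
In binary (0b-prefixed): 0b1001.

code 0b1001 (decimal 9)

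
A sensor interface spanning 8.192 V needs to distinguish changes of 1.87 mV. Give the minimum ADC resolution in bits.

13 bits

Number of steps required ≥ 8.192 V / 1.87 mV = 4380.75.
Need 2^N ≥ 4380.75; 2^12 = 4096, 2^13 = 8192.
Minimum N = 13.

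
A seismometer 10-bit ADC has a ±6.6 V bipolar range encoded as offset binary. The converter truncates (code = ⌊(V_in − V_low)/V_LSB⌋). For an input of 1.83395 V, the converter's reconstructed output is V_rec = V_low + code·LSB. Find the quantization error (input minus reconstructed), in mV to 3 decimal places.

Step size: 13.2 V ÷ 2^10 = 12.891 mV.
(1.83395 − (−6.6))/0.0128906 = 654.2701; ⌊·⌋ gives code 654.
Code 654 maps back to (−6.6) + 654×0.0128906 V = 1.8304688 V.
Difference: 0.00348125 V → 3.481 mV.

3.481 mV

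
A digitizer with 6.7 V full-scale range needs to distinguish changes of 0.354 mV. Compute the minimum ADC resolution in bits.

Number of steps required ≥ 6.7 V / 0.354 mV = 18926.55.
Need 2^N ≥ 18926.55; 2^14 = 16384, 2^15 = 32768.
Minimum N = 15.

15 bits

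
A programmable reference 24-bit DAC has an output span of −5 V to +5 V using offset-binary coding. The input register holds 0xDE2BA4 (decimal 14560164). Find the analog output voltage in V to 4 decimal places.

3.6785 V

LSB = 10 V / 2^24 = 0.60 µV.
Code 0xDE2BA4 = 14560164 decimal.
V_out = (−5) + 14560164 × 5.96046e-07 V = 3.67853 V.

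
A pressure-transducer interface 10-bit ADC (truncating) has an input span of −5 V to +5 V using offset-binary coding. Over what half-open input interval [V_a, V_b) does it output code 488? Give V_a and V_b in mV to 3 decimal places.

[-234.375 mV, -224.609 mV)

LSB = 10/2^10 = 9.766 mV.
V_a = V_low + 488·LSB = -0.234375 V; V_b = V_low + 489·LSB = -0.224609 V.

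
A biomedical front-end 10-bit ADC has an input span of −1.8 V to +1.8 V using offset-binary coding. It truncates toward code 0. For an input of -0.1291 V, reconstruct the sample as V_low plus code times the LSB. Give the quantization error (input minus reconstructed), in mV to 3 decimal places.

0.978 mV

One LSB is 3.6 V / 1024 = 3.516 mV.
(-0.1291 − (−1.8))/0.00351563 = 475.2782; ⌊·⌋ gives code 475.
Reconstructed: -0.13007812 V.
Error = -0.1291 − (−0.13007812) = 0.000978125 V = 0.978 mV.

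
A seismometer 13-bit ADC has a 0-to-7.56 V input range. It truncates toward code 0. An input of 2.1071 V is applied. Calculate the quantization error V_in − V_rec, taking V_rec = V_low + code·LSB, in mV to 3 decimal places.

0.230 mV

LSB = 7.56/2^13 = 0.923 mV.
(2.1071 − 0)/0.000922852 = 2283.2491; ⌊·⌋ gives code 2283.
Code 2283 maps back to 0 + 2283×0.000922852 V = 2.1068701 V.
Difference: 0.000229883 V → 0.230 mV.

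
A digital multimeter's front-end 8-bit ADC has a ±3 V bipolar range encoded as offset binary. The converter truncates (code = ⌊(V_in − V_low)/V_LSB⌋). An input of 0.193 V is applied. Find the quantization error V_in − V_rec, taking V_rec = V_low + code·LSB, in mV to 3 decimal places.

LSB = 6/2^8 = 23.438 mV.
(V_in − V_low)/LSB = (0.193 − (−3))/0.0234375 = 136.2347 → code 136 (floor).
Reconstructed: 0.1875 V.
V_in − V_rec = 0.0055 V = 5.500 mV.

5.500 mV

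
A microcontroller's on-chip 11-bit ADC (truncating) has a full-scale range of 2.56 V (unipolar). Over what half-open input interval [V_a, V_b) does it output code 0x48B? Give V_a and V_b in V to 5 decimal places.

LSB = 2.56/2^11 = 1.250 mV.
Code 0x48B = 1163 decimal.
V_a = V_low + 1163·LSB = 1.45375 V; V_b = V_low + 1164·LSB = 1.455 V.

[1.45375 V, 1.45500 V)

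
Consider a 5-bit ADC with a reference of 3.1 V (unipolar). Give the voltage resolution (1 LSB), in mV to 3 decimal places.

Full-scale span = 3.1 V.
LSB = 3.1 / 2^5 = 3.1 / 32 = 0.096875 V = 96.875 mV.

96.875 mV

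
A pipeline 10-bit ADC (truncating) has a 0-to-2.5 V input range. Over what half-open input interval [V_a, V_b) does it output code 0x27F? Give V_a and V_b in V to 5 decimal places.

[1.56006 V, 1.56250 V)

LSB = 2.5/2^10 = 2.441 mV.
Code 0x27F = 639 decimal.
V_a = V_low + 639·LSB = 1.56006 V; V_b = V_low + 640·LSB = 1.5625 V.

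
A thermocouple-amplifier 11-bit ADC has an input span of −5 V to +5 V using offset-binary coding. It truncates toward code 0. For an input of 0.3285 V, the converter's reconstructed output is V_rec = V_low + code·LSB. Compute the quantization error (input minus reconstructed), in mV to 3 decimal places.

1.352 mV

LSB = 10/2^11 = 4.883 mV.
(V_in − V_low)/LSB = (0.3285 − (−5))/0.00488281 = 1091.2768 → code 1091 (floor).
V_rec = (−5) + 1091·0.00488281 = 0.32714844 V.
Difference: 0.00135156 V → 1.352 mV.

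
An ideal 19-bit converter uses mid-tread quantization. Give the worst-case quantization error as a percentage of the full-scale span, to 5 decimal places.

Rounding → worst-case error = ½ LSB = V_FS/2^20, so 100/1048576 = 9.53674e-05 % of full scale.

0.00010 %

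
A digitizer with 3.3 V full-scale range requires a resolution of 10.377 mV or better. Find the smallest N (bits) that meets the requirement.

Number of steps required ≥ 3.3 V / 10.377 mV = 318.01.
Need 2^N ≥ 318.01; 2^8 = 256, 2^9 = 512.
Minimum N = 9.

9 bits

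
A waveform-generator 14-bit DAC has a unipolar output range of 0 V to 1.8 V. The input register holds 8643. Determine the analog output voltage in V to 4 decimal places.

LSB = 1.8 V / 2^14 = 109.86 µV.
V_out = 0 + 8643 × 0.000109863 V = 0.949548 V.

0.9495 V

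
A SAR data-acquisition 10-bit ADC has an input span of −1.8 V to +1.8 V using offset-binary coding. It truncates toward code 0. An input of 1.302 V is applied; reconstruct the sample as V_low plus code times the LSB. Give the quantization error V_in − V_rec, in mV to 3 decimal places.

LSB = 3.6/2^10 = 3.516 mV.
Scaled input = 882.3467 LSBs, so code = 882.
Reconstructed: 1.3007812 V.
Error = 1.302 − 1.3007812 = 0.00121875 V = 1.219 mV.

1.219 mV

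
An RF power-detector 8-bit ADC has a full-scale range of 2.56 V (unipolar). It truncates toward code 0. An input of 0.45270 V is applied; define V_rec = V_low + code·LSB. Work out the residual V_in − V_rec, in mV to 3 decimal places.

2.700 mV

One LSB is 2.56 V / 256 = 10.000 mV.
(V_in − V_low)/LSB = (0.45270 − 0)/0.01 = 45.2700 → code 45 (floor).
V_rec = 0 + 45·0.01 = 0.45 V.
Difference: 0.0027 V → 2.700 mV.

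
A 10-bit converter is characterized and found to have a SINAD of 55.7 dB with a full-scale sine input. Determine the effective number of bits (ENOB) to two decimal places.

ENOB = (SINAD − 1.76) / 6.02 = (55.7 − 1.76)/6.02 = 8.960.

8.96 bits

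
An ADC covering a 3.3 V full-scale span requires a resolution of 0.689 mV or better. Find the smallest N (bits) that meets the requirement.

Number of steps required ≥ 3.3 V / 0.689 mV = 4789.55.
Need 2^N ≥ 4789.55; 2^12 = 4096, 2^13 = 8192.
Minimum N = 13.

13 bits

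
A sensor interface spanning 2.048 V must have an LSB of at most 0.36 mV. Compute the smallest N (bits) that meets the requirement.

Number of steps required ≥ 2.048 V / 0.36 mV = 5688.89.
Need 2^N ≥ 5688.89; 2^12 = 4096, 2^13 = 8192.
Minimum N = 13.

13 bits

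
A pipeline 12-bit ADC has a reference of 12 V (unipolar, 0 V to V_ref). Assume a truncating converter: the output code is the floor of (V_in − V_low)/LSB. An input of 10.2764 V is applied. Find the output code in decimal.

With 4096 levels over 12 V, one step is 2.930 mV.
(10.2764 − 0) / 0.00292969 = 3507.678 LSBs.
⌊·⌋(3507.678) = 3507.

code 3507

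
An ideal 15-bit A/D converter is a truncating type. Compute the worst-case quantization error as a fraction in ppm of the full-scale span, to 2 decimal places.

Truncating → worst-case error = 1 LSB = V_FS/2^15, so 1e+06/32768 = 30.5176 ppm of full scale.

30.52 ppm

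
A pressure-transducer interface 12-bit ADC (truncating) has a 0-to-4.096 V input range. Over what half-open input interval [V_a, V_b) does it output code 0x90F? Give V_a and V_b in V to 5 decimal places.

[2.31900 V, 2.32000 V)

LSB = 4.096/2^12 = 1.000 mV.
Code 0x90F = 2319 decimal.
V_a = V_low + 2319·LSB = 2.319 V; V_b = V_low + 2320·LSB = 2.32 V.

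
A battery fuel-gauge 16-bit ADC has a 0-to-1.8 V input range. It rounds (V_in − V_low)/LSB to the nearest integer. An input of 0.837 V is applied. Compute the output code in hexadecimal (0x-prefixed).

code 0x770A (decimal 30474)

With 65536 levels over 1.8 V, one step is 27.47 µV.
(V_in − V_low)/LSB = (0.837 − 0) / 2.74658e-05 = 30474.240.
Round → code 30474.
In hexadecimal (0x-prefixed): 0x770A.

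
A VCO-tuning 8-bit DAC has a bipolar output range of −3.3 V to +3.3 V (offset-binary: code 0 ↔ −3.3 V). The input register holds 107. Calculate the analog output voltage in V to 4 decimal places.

LSB = 6.6 V / 2^8 = 25.781 mV.
V_out = (−3.3) + 107 × 0.0257812 V = -0.541406 V.

-0.5414 V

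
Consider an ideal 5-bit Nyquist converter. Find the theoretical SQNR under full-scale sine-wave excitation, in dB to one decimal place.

31.9 dB

SNR ≈ 6.02·N + 1.76 dB = 6.02·5 + 1.76 = 31.86 dB.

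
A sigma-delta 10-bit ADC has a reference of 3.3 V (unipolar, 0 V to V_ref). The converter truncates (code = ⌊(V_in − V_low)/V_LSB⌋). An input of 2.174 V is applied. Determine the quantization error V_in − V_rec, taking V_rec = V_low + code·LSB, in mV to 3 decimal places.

1.930 mV

LSB = 3.3/2^10 = 3.223 mV.
(V_in − V_low)/LSB = (2.174 − 0)/0.00322266 = 674.5988 → code 674 (floor).
V_rec = 0 + 674·0.00322266 = 2.1720703 V.
V_in − V_rec = 0.00192969 V = 1.930 mV.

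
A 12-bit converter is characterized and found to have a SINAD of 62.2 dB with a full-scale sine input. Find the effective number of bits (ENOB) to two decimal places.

ENOB = (SINAD − 1.76) / 6.02 = (62.2 − 1.76)/6.02 = 10.040.

10.04 bits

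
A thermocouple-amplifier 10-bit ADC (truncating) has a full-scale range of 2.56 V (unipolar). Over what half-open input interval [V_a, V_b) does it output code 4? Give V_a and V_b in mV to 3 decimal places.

[10.000 mV, 12.500 mV)

LSB = 2.56/2^10 = 2.500 mV.
V_a = V_low + 4·LSB = 0.01 V; V_b = V_low + 5·LSB = 0.0125 V.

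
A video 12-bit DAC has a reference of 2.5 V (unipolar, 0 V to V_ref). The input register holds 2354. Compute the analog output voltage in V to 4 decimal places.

LSB = 2.5 V / 2^12 = 0.610 mV.
V_out = 0 + 2354 × 0.000610352 V = 1.43677 V.

1.4368 V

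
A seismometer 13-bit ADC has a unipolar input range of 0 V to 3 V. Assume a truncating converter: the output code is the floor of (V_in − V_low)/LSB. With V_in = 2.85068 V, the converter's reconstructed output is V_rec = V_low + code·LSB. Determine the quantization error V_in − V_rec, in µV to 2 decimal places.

One LSB is 3 V / 8192 = 366.21 µV.
Scaled input = 7784.2569 LSBs, so code = 7784.
Reconstructed: 2.8505859 V.
Difference: 9.40625e-05 V → 94.06 µV.

94.06 µV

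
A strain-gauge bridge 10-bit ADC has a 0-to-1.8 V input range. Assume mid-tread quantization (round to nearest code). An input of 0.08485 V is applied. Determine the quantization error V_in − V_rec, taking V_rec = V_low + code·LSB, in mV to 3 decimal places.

0.475 mV

Step size: 1.8 V ÷ 2^10 = 1.758 mV.
(V_in − V_low)/LSB = (0.08485 − 0)/0.00175781 = 48.2702 → code 48 (round).
Code 48 maps back to 0 + 48×0.00175781 V = 0.084375 V.
Difference: 0.000475 V → 0.475 mV.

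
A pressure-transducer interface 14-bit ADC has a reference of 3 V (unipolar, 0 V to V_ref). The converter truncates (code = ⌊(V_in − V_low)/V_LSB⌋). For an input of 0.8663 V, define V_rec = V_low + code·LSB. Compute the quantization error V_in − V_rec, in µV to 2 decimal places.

Step size: 3 V ÷ 2^14 = 183.11 µV.
Scaled input = 4731.1531 LSBs, so code = 4731.
Code 4731 maps back to 0 + 4731×0.000183105 V = 0.86627197 V.
Error = 0.8663 − 0.86627197 = 2.80273e-05 V = 28.03 µV.

28.03 µV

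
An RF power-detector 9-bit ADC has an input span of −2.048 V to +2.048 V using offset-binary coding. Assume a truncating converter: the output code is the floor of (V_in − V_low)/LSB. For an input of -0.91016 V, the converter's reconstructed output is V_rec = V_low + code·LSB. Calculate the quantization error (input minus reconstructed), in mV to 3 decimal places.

LSB = 4.096/2^9 = 8.000 mV.
Scaled input = 142.2300 LSBs, so code = 142.
Reconstructed: -0.912 V.
V_in − V_rec = 0.00184 V = 1.840 mV.

1.840 mV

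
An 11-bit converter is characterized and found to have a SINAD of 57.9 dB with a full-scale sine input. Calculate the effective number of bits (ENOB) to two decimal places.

9.33 bits

ENOB = (SINAD − 1.76) / 6.02 = (57.9 − 1.76)/6.02 = 9.326.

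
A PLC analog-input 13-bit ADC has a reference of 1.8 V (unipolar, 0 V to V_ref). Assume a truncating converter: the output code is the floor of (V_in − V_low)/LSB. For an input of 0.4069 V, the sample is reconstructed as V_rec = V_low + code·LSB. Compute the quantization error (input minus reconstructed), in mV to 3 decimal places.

One LSB is 1.8 V / 8192 = 219.73 µV.
Scaled input = 1851.8471 LSBs, so code = 1851.
V_rec = 0 + 1851·0.000219727 = 0.40671387 V.
Difference: 0.000186133 V → 0.186 mV.

0.186 mV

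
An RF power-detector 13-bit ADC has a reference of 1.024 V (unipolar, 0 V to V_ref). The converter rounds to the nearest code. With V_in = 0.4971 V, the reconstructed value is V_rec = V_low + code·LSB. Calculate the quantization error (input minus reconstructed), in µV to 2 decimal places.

-25.00 µV

LSB = 1.024/2^13 = 125.00 µV.
Scaled input = 3976.8000 LSBs, so code = 3977.
V_rec = 0 + 3977·0.000125 = 0.497125 V.
V_in − V_rec = -2.5e-05 V = -25.00 µV.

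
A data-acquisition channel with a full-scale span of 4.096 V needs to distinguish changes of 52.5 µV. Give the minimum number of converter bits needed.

17 bits

Number of steps required ≥ 4.096 V / 52.5 µV = 78019.05.
Need 2^N ≥ 78019.05; 2^16 = 65536, 2^17 = 131072.
Minimum N = 17.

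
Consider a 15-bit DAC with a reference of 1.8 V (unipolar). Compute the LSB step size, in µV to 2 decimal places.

54.93 µV

Full-scale span = 1.8 V.
LSB = 1.8 / 2^15 = 1.8 / 32768 = 5.49316e-05 V = 54.93 µV.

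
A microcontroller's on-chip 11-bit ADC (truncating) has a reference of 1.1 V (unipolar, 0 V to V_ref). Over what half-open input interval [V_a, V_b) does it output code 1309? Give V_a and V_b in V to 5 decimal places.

LSB = 1.1/2^11 = 0.537 mV.
V_a = V_low + 1309·LSB = 0.703076 V; V_b = V_low + 1310·LSB = 0.703613 V.

[0.70308 V, 0.70361 V)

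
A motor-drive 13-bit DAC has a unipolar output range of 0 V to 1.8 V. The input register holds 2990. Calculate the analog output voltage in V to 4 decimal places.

0.6570 V

LSB = 1.8 V / 2^13 = 219.73 µV.
V_out = 0 + 2990 × 0.000219727 V = 0.656982 V.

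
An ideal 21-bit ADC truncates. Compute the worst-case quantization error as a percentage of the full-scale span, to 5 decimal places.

0.00005 %

Truncating → worst-case error = 1 LSB = V_FS/2^21, so 100/2097152 = 4.76837e-05 % of full scale.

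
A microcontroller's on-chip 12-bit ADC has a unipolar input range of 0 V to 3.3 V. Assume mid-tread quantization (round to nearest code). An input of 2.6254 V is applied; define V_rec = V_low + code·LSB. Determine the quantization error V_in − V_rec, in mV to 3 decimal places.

LSB = 3.3/2^12 = 0.806 mV.
Scaled input = 3258.6783 LSBs, so code = 3259.
Reconstructed: 2.6256592 V.
V_in − V_rec = -0.00025918 V = -0.259 mV.

-0.259 mV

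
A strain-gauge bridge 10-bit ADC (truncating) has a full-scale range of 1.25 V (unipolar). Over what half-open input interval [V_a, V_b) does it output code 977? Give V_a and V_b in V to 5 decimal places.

[1.19263 V, 1.19385 V)

LSB = 1.25/2^10 = 1.221 mV.
V_a = V_low + 977·LSB = 1.19263 V; V_b = V_low + 978·LSB = 1.19385 V.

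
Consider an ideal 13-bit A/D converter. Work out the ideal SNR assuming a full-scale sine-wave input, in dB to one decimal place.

SNR ≈ 6.02·N + 1.76 dB = 6.02·13 + 1.76 = 80.02 dB.

80.0 dB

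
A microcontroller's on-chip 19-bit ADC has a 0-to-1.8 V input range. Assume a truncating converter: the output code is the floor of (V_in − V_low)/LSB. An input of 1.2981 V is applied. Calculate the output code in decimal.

code 378099

Full-scale span = 1.8 V; LSB = 1.8/2^19 = 3.43 µV.
(1.2981 − 0) / 3.43323e-06 = 378099.029 LSBs.
⌊·⌋(378099.029) = 378099.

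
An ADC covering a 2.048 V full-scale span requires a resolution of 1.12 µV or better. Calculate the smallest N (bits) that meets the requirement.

Number of steps required ≥ 2.048 V / 1.12 µV = 1828571.43.
Need 2^N ≥ 1828571.43; 2^20 = 1048576, 2^21 = 2097152.
Minimum N = 21.

21 bits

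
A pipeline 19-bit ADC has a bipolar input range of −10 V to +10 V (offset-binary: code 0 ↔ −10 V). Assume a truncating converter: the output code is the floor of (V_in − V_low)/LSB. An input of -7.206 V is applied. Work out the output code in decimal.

LSB = 20 V / 524288 = 38.15 µV.
(-7.206 − (−10)) / 3.8147e-05 = 73243.034 LSBs.
⌊·⌋(73243.034) = 73243.

code 73243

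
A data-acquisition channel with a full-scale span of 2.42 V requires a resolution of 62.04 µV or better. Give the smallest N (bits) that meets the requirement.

Number of steps required ≥ 2.42 V / 62.04 µV = 39007.09.
Need 2^N ≥ 39007.09; 2^15 = 32768, 2^16 = 65536.
Minimum N = 16.

16 bits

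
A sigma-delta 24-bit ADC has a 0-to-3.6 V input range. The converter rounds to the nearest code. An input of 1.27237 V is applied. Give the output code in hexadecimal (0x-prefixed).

Full-scale span = 3.6 V; LSB = 3.6/2^24 = 0.21 µV.
Input sits at 5929673.978 steps above V_low.
Round → code 5929674.
In hexadecimal (0x-prefixed): 0x5A7ACA.

code 0x5A7ACA (decimal 5929674)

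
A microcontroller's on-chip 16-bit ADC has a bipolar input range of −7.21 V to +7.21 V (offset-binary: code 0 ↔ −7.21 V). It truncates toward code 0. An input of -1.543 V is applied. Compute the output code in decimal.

code 25755

LSB = 14.42 V / 65536 = 220.03 µV.
(V_in − V_low)/LSB = (-1.543 − (−7.21)) / 0.000220032 = 25755.375.
So the output code is 25755.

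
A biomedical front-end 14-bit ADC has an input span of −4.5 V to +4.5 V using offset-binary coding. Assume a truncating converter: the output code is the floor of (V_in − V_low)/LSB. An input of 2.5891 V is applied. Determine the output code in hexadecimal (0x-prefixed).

code 0x3269 (decimal 12905)

Full-scale span = 9 V; LSB = 9/2^14 = 0.549 mV.
(2.5891 − (−4.5)) / 0.000549316 = 12905.313 LSBs.
⌊·⌋(12905.313) = 12905.
In hexadecimal (0x-prefixed): 0x3269.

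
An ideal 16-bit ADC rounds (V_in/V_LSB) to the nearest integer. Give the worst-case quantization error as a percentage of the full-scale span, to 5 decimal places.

0.00076 %

Rounding → worst-case error = ½ LSB = V_FS/2^17, so 100/131072 = 0.000762939 % of full scale.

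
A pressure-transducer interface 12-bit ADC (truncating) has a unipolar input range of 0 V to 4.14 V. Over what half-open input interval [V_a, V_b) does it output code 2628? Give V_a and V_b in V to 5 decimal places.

[2.65623 V, 2.65724 V)

LSB = 4.14/2^12 = 1.011 mV.
V_a = V_low + 2628·LSB = 2.65623 V; V_b = V_low + 2629·LSB = 2.65724 V.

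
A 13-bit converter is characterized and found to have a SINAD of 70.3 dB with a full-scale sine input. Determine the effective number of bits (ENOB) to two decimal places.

ENOB = (SINAD − 1.76) / 6.02 = (70.3 − 1.76)/6.02 = 11.385.

11.39 bits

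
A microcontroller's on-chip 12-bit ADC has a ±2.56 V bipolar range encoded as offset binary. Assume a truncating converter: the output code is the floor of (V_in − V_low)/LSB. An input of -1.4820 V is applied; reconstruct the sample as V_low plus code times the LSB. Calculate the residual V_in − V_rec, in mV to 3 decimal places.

LSB = 5.12/2^12 = 1.250 mV.
Scaled input = 862.4000 LSBs, so code = 862.
Reconstructed: -1.4825 V.
V_in − V_rec = 0.0005 V = 0.500 mV.

0.500 mV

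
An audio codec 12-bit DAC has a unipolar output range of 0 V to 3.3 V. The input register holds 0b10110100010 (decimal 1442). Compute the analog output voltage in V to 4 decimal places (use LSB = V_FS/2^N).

LSB = 3.3 V / 2^12 = 0.806 mV.
Code 0b10110100010 = 1442 decimal.
V_out = 0 + 1442 × 0.000805664 V = 1.16177 V.

1.1618 V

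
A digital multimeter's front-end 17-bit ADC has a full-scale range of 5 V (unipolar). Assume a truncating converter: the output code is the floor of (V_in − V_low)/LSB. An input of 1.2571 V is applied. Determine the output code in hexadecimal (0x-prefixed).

Full-scale span = 5 V; LSB = 5/2^17 = 38.15 µV.
(1.2571 − 0) / 3.8147e-05 = 32954.122 LSBs.
⌊·⌋(32954.122) = 32954.
In hexadecimal (0x-prefixed): 0x80BA.

code 0x80BA (decimal 32954)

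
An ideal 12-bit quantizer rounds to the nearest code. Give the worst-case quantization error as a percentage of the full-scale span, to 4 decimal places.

Rounding → worst-case error = ½ LSB = V_FS/2^13, so 100/8192 = 0.012207 % of full scale.

0.0122 %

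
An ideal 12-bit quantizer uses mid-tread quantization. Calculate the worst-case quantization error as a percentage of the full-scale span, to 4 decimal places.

0.0122 %

Rounding → worst-case error = ½ LSB = V_FS/2^13, so 100/8192 = 0.012207 % of full scale.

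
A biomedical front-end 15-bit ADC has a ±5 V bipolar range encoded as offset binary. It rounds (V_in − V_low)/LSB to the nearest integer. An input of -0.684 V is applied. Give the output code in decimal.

With 32768 levels over 10 V, one step is 305.18 µV.
(-0.684 − (−5)) / 0.000305176 = 14142.669 LSBs.
Round → code 14143.

code 14143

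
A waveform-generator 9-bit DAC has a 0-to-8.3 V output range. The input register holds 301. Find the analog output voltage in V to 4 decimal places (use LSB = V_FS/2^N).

4.8795 V

LSB = 8.3 V / 2^9 = 16.211 mV.
V_out = 0 + 301 × 0.0162109 V = 4.87949 V.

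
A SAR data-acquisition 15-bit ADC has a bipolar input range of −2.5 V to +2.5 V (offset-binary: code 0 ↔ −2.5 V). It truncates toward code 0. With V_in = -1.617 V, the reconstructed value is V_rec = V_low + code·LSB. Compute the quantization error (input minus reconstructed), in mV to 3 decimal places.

Step size: 5 V ÷ 2^15 = 152.59 µV.
(V_in − V_low)/LSB = (-1.617 − (−2.5))/0.000152588 = 5786.8288 → code 5786 (floor).
V_rec = (−2.5) + 5786·0.000152588 = -1.6171265 V.
Error = -1.617 − (−1.6171265) = 0.000126465 V = 0.126 mV.

0.126 mV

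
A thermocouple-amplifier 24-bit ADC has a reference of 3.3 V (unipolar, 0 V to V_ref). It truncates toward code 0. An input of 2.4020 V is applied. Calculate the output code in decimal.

Full-scale span = 3.3 V; LSB = 3.3/2^24 = 0.20 µV.
(2.4020 − 0) / 1.96695e-07 = 12211779.646 LSBs.
Floor → code 12211779.

code 12211779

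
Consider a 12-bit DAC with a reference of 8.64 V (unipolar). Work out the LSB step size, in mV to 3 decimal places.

2.109 mV

Full-scale span = 8.64 V.
LSB = 8.64 / 2^12 = 8.64 / 4096 = 0.00210938 V = 2.109 mV.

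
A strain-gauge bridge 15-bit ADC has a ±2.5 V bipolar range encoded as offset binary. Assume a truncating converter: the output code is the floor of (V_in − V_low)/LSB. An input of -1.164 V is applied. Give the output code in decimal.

Full-scale span = 5 V; LSB = 5/2^15 = 152.59 µV.
Input sits at 8755.610 steps above V_low.
⌊·⌋(8755.610) = 8755.

code 8755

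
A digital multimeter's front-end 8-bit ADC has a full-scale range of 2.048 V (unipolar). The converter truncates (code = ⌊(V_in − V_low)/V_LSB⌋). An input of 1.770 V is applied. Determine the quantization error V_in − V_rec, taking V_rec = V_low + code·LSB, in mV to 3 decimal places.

LSB = 2.048/2^8 = 8.000 mV.
(V_in − V_low)/LSB = (1.770 − 0)/0.008 = 221.2500 → code 221 (floor).
V_rec = 0 + 221·0.008 = 1.768 V.
Error = 1.770 − 1.768 = 0.002 V = 2.000 mV.

2.000 mV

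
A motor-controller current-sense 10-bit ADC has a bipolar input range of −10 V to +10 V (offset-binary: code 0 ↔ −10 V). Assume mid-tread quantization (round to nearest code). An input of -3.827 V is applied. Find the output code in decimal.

code 316

With 1024 levels over 20 V, one step is 19.531 mV.
(V_in − V_low)/LSB = (-3.827 − (−10)) / 0.0195312 = 316.058.
round(316.058) = 316.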